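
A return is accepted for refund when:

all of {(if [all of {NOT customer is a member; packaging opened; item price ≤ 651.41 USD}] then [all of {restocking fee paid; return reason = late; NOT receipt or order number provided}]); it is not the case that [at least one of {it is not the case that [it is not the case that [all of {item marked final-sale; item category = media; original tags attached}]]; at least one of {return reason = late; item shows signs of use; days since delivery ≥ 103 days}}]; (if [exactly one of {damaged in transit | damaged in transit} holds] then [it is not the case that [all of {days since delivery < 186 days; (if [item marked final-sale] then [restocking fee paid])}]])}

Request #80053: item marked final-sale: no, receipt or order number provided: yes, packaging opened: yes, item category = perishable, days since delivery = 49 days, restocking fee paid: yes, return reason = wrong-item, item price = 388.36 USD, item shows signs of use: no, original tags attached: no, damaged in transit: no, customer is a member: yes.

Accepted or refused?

Accepted

Atomic conditions:
  NOT customer is a member: yes → false
  packaging opened: yes → true
  item price ≤ 651.41 USD: 388.36 ≤ 651.41 is true
  restocking fee paid: yes → true
  return reason = late: wrong-item == late is false
  NOT receipt or order number provided: yes → false
  item marked final-sale: no → false
  item category = media: perishable == media is false
  original tags attached: no → false
  item shows signs of use: no → false
  days since delivery ≥ 103 days: 49 ≥ 103 is false
  damaged in transit: no → false
  days since delivery < 186 days: 49 < 186 is true
Combine:
[1.1] false AND true AND true = false
[1.2] true AND false AND false = false
[1] false → false (antecedent false ⇒ implication holds) = true
[2.1.1.1.1] false AND false AND false = false
[2.1.1.1] NOT false = true
[2.1.1] NOT true = false
[2.1.2] false OR false OR false = false
[2.1] false OR false = false
[2] NOT false = true
[3.1] exactly-one(false, false) = false
[3.2.1.2] false → true (antecedent false ⇒ implication holds) = true
[3.2.1] true AND true = true
[3.2] NOT true = false
[3] false → false (antecedent false ⇒ implication holds) = true
[root] true AND true AND true = true
Overall: true → accepted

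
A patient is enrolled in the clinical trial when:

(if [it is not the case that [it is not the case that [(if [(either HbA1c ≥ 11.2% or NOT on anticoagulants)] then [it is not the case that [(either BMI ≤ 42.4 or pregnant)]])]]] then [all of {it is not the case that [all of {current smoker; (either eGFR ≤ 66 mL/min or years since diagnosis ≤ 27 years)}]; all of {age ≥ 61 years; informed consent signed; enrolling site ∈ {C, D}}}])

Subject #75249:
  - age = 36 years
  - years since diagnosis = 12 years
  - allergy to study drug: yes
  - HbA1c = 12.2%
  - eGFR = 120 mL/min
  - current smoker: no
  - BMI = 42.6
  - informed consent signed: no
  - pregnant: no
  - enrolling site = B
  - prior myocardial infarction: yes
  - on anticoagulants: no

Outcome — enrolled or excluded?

Atomic conditions:
  HbA1c ≥ 11.2%: 12.2 ≥ 11.2 is true
  NOT on anticoagulants: no → true
  BMI ≤ 42.4: 42.6 ≤ 42.4 is false
  pregnant: no → false
  current smoker: no → false
  eGFR ≤ 66 mL/min: 120 ≤ 66 is false
  years since diagnosis ≤ 27 years: 12 ≤ 27 is true
  age ≥ 61 years: 36 ≥ 61 is false
  informed consent signed: no → false
  enrolling site ∈ {C, D}: B is not in the set → false
Combine:
[1.1.1.1] true OR true = true
[1.1.1.2.1] false OR false = false
[1.1.1.2] NOT false = true
[1.1.1] true → true = true
[1.1] NOT true = false
[1] NOT false = true
[2.1.1.2] false OR true = true
[2.1.1] false AND true = false
[2.1] NOT false = true
[2.2] false AND false AND false = false
[2] true AND false = false
[root] true → false = false
Overall: false → excluded

Excluded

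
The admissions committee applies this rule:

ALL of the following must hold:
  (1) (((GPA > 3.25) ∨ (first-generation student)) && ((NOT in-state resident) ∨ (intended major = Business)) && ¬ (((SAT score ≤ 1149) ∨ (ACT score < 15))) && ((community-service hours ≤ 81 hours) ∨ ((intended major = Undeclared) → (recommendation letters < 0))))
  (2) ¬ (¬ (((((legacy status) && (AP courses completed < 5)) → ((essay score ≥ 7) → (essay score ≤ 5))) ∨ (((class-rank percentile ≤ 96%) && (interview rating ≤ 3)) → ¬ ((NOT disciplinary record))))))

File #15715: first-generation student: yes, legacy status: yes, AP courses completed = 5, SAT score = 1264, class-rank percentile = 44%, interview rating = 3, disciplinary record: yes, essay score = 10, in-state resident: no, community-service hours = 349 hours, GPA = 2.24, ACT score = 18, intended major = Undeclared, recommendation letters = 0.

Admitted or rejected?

Atomic conditions:
  GPA > 3.25: 2.24 > 3.25 is false
  first-generation student: yes → true
  NOT in-state resident: no → true
  intended major = Business: Undeclared == Business is false
  SAT score ≤ 1149: 1264 ≤ 1149 is false
  ACT score < 15: 18 < 15 is false
  community-service hours ≤ 81 hours: 349 ≤ 81 is false
  intended major = Undeclared: Undeclared == Undeclared is true
  recommendation letters < 0: 0 < 0 is false
  legacy status: yes → true
  AP courses completed < 5: 5 < 5 is false
  essay score ≥ 7: 10 ≥ 7 is true
  essay score ≤ 5: 10 ≤ 5 is false
  class-rank percentile ≤ 96%: 44 ≤ 96 is true
  interview rating ≤ 3: 3 ≤ 3 is true
  NOT disciplinary record: yes → false
Combine:
[1.1] false OR true = true
[1.2] true OR false = true
[1.3.1] false OR false = false
[1.3] NOT false = true
[1.4.2] true → false = false
[1.4] false OR false = false
[1] true AND true AND true AND false = false
[2.1.1.1.1] true AND false = false
[2.1.1.1.2] true → false = false
[2.1.1.1] false → false (antecedent false ⇒ implication holds) = true
[2.1.1.2.1] true AND true = true
[2.1.1.2.2] NOT false = true
[2.1.1.2] true → true = true
[2.1.1] true OR true = true
[2.1] NOT true = false
[2] NOT false = true
[root] false AND true = false
Overall: false → rejected

Rejected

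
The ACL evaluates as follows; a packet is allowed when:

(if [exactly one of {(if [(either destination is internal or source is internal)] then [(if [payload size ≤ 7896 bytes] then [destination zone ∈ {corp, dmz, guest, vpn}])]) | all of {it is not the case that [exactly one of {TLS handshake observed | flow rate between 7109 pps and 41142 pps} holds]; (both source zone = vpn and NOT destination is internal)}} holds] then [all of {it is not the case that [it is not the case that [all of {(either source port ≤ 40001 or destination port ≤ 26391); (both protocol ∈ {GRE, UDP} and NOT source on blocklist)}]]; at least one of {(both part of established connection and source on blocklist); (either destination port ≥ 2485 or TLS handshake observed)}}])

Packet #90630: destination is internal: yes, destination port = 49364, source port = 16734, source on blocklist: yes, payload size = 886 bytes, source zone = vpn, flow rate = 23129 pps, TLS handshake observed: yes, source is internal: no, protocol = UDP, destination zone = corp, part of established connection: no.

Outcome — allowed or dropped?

Atomic conditions:
  destination is internal: yes → true
  source is internal: no → false
  payload size ≤ 7896 bytes: 886 ≤ 7896 is true
  destination zone ∈ {corp, dmz, guest, vpn}: corp is in the set → true
  TLS handshake observed: yes → true
  flow rate between 7109 pps and 41142 pps: 23129 in [7109, 41142] is true
  source zone = vpn: vpn == vpn is true
  NOT destination is internal: yes → false
  source port ≤ 40001: 16734 ≤ 40001 is true
  destination port ≤ 26391: 49364 ≤ 26391 is false
  protocol ∈ {GRE, UDP}: UDP is in the set → true
  NOT source on blocklist: yes → false
  part of established connection: no → false
  source on blocklist: yes → true
  destination port ≥ 2485: 49364 ≥ 2485 is true
Combine:
[1.1.1] true OR false = true
[1.1.2] true → true = true
[1.1] true → true = true
[1.2.1.1] exactly-one(true, true) = false
[1.2.1] NOT false = true
[1.2.2] true AND false = false
[1.2] true AND false = false
[1] exactly-one(true, false) = true
[2.1.1.1.1] true OR false = true
[2.1.1.1.2] true AND false = false
[2.1.1.1] true AND false = false
[2.1.1] NOT false = true
[2.1] NOT true = false
[2.2.1] false AND true = false
[2.2.2] true OR true = true
[2.2] false OR true = true
[2] false AND true = false
[root] true → false = false
Overall: false → dropped

Dropped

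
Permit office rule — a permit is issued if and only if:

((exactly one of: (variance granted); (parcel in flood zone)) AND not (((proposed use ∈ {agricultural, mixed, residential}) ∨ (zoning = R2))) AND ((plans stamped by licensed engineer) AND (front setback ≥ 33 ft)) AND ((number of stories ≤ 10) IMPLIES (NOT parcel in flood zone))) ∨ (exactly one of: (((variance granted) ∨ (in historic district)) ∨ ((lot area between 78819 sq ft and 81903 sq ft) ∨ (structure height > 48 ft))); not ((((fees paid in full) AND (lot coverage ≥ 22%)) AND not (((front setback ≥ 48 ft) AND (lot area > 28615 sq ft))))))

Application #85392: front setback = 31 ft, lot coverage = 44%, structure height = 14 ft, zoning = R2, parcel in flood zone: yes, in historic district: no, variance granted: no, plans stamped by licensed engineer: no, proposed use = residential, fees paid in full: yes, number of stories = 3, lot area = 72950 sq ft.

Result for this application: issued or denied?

Denied

Atomic conditions:
  variance granted: no → false
  parcel in flood zone: yes → true
  proposed use ∈ {agricultural, mixed, residential}: residential is in the set → true
  zoning = R2: R2 == R2 is true
  plans stamped by licensed engineer: no → false
  front setback ≥ 33 ft: 31 ≥ 33 is false
  number of stories ≤ 10: 3 ≤ 10 is true
  NOT parcel in flood zone: yes → false
  in historic district: no → false
  lot area between 78819 sq ft and 81903 sq ft: 72950 in [78819, 81903] is false
  structure height > 48 ft: 14 > 48 is false
  fees paid in full: yes → true
  lot coverage ≥ 22%: 44 ≥ 22 is true
  front setback ≥ 48 ft: 31 ≥ 48 is false
  lot area > 28615 sq ft: 72950 > 28615 is true
Combine:
[1.1] exactly-one(false, true) = true
[1.2.1] true OR true = true
[1.2] NOT true = false
[1.3] false AND false = false
[1.4] true → false = false
[1] true AND false AND false AND false = false
[2.1.1] false OR false = false
[2.1.2] false OR false = false
[2.1] false OR false = false
[2.2.1.1] true AND true = true
[2.2.1.2.1] false AND true = false
[2.2.1.2] NOT false = true
[2.2.1] true AND true = true
[2.2] NOT true = false
[2] exactly-one(false, false) = false
[root] false OR false = false
Overall: false → denied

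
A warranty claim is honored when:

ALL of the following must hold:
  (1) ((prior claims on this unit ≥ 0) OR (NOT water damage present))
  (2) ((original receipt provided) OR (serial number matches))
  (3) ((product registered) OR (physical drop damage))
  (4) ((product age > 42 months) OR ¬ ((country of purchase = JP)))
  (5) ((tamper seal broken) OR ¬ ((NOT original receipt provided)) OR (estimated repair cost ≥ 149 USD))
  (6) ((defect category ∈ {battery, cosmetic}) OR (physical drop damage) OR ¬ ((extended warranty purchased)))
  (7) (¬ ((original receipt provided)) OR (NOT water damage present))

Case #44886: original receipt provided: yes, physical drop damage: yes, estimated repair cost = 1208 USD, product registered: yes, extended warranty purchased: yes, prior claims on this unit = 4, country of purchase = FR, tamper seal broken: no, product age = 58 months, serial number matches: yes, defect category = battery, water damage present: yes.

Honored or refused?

Atomic conditions:
  prior claims on this unit ≥ 0: 4 ≥ 0 is true
  NOT water damage present: yes → false
  original receipt provided: yes → true
  serial number matches: yes → true
  product registered: yes → true
  physical drop damage: yes → true
  product age > 42 months: 58 > 42 is true
  country of purchase = JP: FR == JP is false
  tamper seal broken: no → false
  NOT original receipt provided: yes → false
  estimated repair cost ≥ 149 USD: 1208 ≥ 149 is true
  defect category ∈ {battery, cosmetic}: battery is in the set → true
  extended warranty purchased: yes → true
Combine:
[1] true OR false = true
[2] true OR true = true
[3] true OR true = true
[4.2] NOT false = true
[4] true OR true = true
[5.2] NOT false = true
[5] false OR true OR true = true
[6.3] NOT true = false
[6] true OR true OR false = true
[7.1] NOT true = false
[7] false OR false = false
[root] true AND true AND true AND true AND true AND true AND false = false
Overall: false → refused

Refused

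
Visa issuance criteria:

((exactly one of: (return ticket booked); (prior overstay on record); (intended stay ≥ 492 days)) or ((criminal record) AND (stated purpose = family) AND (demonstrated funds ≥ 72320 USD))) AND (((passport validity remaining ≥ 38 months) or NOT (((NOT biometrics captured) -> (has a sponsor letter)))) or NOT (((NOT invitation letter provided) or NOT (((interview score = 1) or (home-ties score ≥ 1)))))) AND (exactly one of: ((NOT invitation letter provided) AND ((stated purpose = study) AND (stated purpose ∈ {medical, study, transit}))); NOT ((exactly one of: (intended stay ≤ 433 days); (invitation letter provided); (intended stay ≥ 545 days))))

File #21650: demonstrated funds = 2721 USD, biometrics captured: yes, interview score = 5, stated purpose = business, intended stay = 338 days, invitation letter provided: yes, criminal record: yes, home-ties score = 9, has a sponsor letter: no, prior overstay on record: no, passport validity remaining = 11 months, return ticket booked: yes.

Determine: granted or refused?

Granted

Atomic conditions:
  return ticket booked: yes → true
  prior overstay on record: no → false
  intended stay ≥ 492 days: 338 ≥ 492 is false
  criminal record: yes → true
  stated purpose = family: business == family is false
  demonstrated funds ≥ 72320 USD: 2721 ≥ 72320 is false
  passport validity remaining ≥ 38 months: 11 ≥ 38 is false
  NOT biometrics captured: yes → false
  has a sponsor letter: no → false
  NOT invitation letter provided: yes → false
  interview score = 1: 5 == 1 is false
  home-ties score ≥ 1: 9 ≥ 1 is true
  stated purpose = study: business == study is false
  stated purpose ∈ {medical, study, transit}: business is not in the set → false
  intended stay ≤ 433 days: 338 ≤ 433 is true
  invitation letter provided: yes → true
  intended stay ≥ 545 days: 338 ≥ 545 is false
Combine:
[1.1] exactly-one(true, false, false) = true
[1.2] true AND false AND false = false
[1] true OR false = true
[2.1.2.1] false → false (antecedent false ⇒ implication holds) = true
[2.1.2] NOT true = false
[2.1] false OR false = false
[2.2.1.2.1] false OR true = true
[2.2.1.2] NOT true = false
[2.2.1] false OR false = false
[2.2] NOT false = true
[2] false OR true = true
[3.1.2] false AND false = false
[3.1] false AND false = false
[3.2.1] exactly-one(true, true, false) = false
[3.2] NOT false = true
[3] exactly-one(false, true) = true
[root] true AND true AND true = true
Overall: true → granted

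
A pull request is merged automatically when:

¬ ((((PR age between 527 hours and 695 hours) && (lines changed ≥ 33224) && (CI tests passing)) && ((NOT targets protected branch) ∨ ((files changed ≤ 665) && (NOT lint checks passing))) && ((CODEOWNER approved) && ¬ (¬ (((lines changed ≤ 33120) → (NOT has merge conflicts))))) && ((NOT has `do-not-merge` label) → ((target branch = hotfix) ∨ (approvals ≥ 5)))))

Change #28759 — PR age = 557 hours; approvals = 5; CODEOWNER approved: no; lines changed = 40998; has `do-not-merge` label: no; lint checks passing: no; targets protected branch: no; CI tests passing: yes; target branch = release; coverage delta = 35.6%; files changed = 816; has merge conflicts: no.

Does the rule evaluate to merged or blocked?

Merged

Atomic conditions:
  PR age between 527 hours and 695 hours: 557 in [527, 695] is true
  lines changed ≥ 33224: 40998 ≥ 33224 is true
  CI tests passing: yes → true
  NOT targets protected branch: no → true
  files changed ≤ 665: 816 ≤ 665 is false
  NOT lint checks passing: no → true
  CODEOWNER approved: no → false
  lines changed ≤ 33120: 40998 ≤ 33120 is false
  NOT has merge conflicts: no → true
  NOT has `do-not-merge` label: no → true
  target branch = hotfix: release == hotfix is false
  approvals ≥ 5: 5 ≥ 5 is true
Combine:
[1.1] true AND true AND true = true
[1.2.2] false AND true = false
[1.2] true OR false = true
[1.3.2.1.1] false → true (antecedent false ⇒ implication holds) = true
[1.3.2.1] NOT true = false
[1.3.2] NOT false = true
[1.3] false AND true = false
[1.4.2] false OR true = true
[1.4] true → true = true
[1] true AND true AND false AND true = false
[root] NOT false = true
Overall: true → merged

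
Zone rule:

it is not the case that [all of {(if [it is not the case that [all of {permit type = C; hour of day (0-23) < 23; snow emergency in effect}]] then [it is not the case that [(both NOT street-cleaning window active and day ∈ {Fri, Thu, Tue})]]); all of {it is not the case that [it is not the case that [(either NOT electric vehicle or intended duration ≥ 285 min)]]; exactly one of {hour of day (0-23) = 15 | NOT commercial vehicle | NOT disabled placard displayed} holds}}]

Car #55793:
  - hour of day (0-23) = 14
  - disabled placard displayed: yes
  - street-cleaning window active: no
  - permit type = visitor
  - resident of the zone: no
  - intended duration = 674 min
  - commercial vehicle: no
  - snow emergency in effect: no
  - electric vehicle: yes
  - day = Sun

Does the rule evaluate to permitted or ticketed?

Atomic conditions:
  permit type = C: visitor == C is false
  hour of day (0-23) < 23: 14 < 23 is true
  snow emergency in effect: no → false
  NOT street-cleaning window active: no → true
  day ∈ {Fri, Thu, Tue}: Sun is not in the set → false
  NOT electric vehicle: yes → false
  intended duration ≥ 285 min: 674 ≥ 285 is true
  hour of day (0-23) = 15: 14 == 15 is false
  NOT commercial vehicle: no → true
  NOT disabled placard displayed: yes → false
Combine:
[1.1.1.1] false AND true AND false = false
[1.1.1] NOT false = true
[1.1.2.1] true AND false = false
[1.1.2] NOT false = true
[1.1] true → true = true
[1.2.1.1.1] false OR true = true
[1.2.1.1] NOT true = false
[1.2.1] NOT false = true
[1.2.2] exactly-one(false, true, false) = true
[1.2] true AND true = true
[1] true AND true = true
[root] NOT true = false
Overall: false → ticketed

Ticketed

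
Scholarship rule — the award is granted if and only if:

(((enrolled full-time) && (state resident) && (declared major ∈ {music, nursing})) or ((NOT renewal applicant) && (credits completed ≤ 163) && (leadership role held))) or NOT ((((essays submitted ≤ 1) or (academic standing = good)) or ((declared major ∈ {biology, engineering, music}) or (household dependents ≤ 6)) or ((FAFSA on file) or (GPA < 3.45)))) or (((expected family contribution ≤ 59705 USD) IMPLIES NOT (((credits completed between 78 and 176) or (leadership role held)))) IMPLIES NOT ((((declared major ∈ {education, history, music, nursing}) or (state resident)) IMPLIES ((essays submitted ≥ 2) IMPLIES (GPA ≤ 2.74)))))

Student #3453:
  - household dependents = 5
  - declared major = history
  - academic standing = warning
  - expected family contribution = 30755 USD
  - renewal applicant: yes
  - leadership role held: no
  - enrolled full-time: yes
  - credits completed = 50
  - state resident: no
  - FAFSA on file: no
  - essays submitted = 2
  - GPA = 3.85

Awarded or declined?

Atomic conditions:
  enrolled full-time: yes → true
  state resident: no → false
  declared major ∈ {music, nursing}: history is not in the set → false
  NOT renewal applicant: yes → false
  credits completed ≤ 163: 50 ≤ 163 is true
  leadership role held: no → false
  essays submitted ≤ 1: 2 ≤ 1 is false
  academic standing = good: warning == good is false
  declared major ∈ {biology, engineering, music}: history is not in the set → false
  household dependents ≤ 6: 5 ≤ 6 is true
  FAFSA on file: no → false
  GPA < 3.45: 3.85 < 3.45 is false
  expected family contribution ≤ 59705 USD: 30755 ≤ 59705 is true
  credits completed between 78 and 176: 50 in [78, 176] is false
  declared major ∈ {education, history, music, nursing}: history is in the set → true
  essays submitted ≥ 2: 2 ≥ 2 is true
  GPA ≤ 2.74: 3.85 ≤ 2.74 is false
Combine:
[1.1] true AND false AND false = false
[1.2] false AND true AND false = false
[1] false OR false = false
[2.1.1] false OR false = false
[2.1.2] false OR true = true
[2.1.3] false OR false = false
[2.1] false OR true OR false = true
[2] NOT true = false
[3.1.2.1] false OR false = false
[3.1.2] NOT false = true
[3.1] true → true = true
[3.2.1.1] true OR false = true
[3.2.1.2] true → false = false
[3.2.1] true → false = false
[3.2] NOT false = true
[3] true → true = true
[root] false OR false OR true = true
Overall: true → awarded

Awarded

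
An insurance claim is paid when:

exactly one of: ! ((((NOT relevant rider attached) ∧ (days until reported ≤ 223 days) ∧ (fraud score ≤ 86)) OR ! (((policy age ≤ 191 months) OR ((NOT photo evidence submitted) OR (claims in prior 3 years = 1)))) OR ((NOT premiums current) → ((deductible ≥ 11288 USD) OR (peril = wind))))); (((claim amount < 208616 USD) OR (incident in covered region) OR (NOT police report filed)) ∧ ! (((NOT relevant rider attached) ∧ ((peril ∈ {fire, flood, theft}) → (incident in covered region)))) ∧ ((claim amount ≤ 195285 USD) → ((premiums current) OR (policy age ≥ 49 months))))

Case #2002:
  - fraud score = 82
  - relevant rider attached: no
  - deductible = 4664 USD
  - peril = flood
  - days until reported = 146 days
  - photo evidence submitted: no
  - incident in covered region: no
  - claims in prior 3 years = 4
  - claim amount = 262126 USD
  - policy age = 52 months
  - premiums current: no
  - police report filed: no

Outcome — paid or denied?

Atomic conditions:
  NOT relevant rider attached: no → true
  days until reported ≤ 223 days: 146 ≤ 223 is true
  fraud score ≤ 86: 82 ≤ 86 is true
  policy age ≤ 191 months: 52 ≤ 191 is true
  NOT photo evidence submitted: no → true
  claims in prior 3 years = 1: 4 == 1 is false
  NOT premiums current: no → true
  deductible ≥ 11288 USD: 4664 ≥ 11288 is false
  peril = wind: flood == wind is false
  claim amount < 208616 USD: 262126 < 208616 is false
  incident in covered region: no → false
  NOT police report filed: no → true
  peril ∈ {fire, flood, theft}: flood is in the set → true
  claim amount ≤ 195285 USD: 262126 ≤ 195285 is false
  premiums current: no → false
  policy age ≥ 49 months: 52 ≥ 49 is true
Combine:
[1.1.1] true AND true AND true = true
[1.1.2.1.2] true OR false = true
[1.1.2.1] true OR true = true
[1.1.2] NOT true = false
[1.1.3.2] false OR false = false
[1.1.3] true → false = false
[1.1] true OR false OR false = true
[1] NOT true = false
[2.1] false OR false OR true = true
[2.2.1.2] true → false = false
[2.2.1] true AND false = false
[2.2] NOT false = true
[2.3.2] false OR true = true
[2.3] false → true (antecedent false ⇒ implication holds) = true
[2] true AND true AND true = true
[root] exactly-one(false, true) = true
Overall: true → paid

Paid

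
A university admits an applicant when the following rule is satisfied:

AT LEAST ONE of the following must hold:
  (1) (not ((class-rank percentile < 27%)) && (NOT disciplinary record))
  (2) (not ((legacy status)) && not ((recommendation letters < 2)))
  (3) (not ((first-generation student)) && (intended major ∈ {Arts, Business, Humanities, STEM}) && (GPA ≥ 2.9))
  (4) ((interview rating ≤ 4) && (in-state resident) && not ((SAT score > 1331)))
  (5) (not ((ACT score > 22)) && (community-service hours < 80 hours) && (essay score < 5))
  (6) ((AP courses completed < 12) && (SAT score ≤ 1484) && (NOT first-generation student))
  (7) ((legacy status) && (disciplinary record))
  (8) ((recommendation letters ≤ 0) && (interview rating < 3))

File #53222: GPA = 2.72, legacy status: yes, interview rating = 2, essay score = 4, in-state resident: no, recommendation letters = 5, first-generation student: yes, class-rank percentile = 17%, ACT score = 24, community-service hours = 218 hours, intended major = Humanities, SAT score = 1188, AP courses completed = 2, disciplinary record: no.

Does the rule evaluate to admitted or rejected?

Rejected

Atomic conditions:
  class-rank percentile < 27%: 17 < 27 is true
  NOT disciplinary record: no → true
  legacy status: yes → true
  recommendation letters < 2: 5 < 2 is false
  first-generation student: yes → true
  intended major ∈ {Arts, Business, Humanities, STEM}: Humanities is in the set → true
  GPA ≥ 2.9: 2.72 ≥ 2.9 is false
  interview rating ≤ 4: 2 ≤ 4 is true
  in-state resident: no → false
  SAT score > 1331: 1188 > 1331 is false
  ACT score > 22: 24 > 22 is true
  community-service hours < 80 hours: 218 < 80 is false
  essay score < 5: 4 < 5 is true
  AP courses completed < 12: 2 < 12 is true
  SAT score ≤ 1484: 1188 ≤ 1484 is true
  NOT first-generation student: yes → false
  disciplinary record: no → false
  recommendation letters ≤ 0: 5 ≤ 0 is false
  interview rating < 3: 2 < 3 is true
Combine:
[1.1] NOT true = false
[1] false AND true = false
[2.1] NOT true = false
[2.2] NOT false = true
[2] false AND true = false
[3.1] NOT true = false
[3] false AND true AND false = false
[4.3] NOT false = true
[4] true AND false AND true = false
[5.1] NOT true = false
[5] false AND false AND true = false
[6] true AND true AND false = false
[7] true AND false = false
[8] false AND true = false
[root] false OR false OR false OR false OR false OR false OR false OR false = false
Overall: false → rejected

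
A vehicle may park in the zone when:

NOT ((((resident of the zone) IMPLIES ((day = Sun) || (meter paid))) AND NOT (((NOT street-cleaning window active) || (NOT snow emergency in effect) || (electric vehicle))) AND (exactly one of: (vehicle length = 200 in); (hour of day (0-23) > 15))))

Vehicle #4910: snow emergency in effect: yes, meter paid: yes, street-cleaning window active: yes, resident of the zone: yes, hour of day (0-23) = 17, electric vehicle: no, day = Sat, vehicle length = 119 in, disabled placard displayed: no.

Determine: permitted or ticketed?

Atomic conditions:
  resident of the zone: yes → true
  day = Sun: Sat == Sun is false
  meter paid: yes → true
  NOT street-cleaning window active: yes → false
  NOT snow emergency in effect: yes → false
  electric vehicle: no → false
  vehicle length = 200 in: 119 == 200 is false
  hour of day (0-23) > 15: 17 > 15 is true
Combine:
[1.1.2] false OR true = true
[1.1] true → true = true
[1.2.1] false OR false OR false = false
[1.2] NOT false = true
[1.3] exactly-one(false, true) = true
[1] true AND true AND true = true
[root] NOT true = false
Overall: false → ticketed

Ticketed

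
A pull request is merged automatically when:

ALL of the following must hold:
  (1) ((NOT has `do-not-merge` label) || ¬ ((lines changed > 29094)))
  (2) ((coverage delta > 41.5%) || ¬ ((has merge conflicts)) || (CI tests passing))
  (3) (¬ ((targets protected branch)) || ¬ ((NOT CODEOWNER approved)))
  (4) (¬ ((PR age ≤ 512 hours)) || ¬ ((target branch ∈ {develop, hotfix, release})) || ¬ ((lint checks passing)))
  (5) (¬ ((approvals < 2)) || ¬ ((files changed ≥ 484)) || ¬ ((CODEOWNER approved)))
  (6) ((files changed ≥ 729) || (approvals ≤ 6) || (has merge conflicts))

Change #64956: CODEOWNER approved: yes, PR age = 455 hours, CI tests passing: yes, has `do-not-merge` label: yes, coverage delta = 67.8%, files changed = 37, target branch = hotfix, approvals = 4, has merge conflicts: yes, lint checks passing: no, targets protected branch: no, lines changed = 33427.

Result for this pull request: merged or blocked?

Atomic conditions:
  NOT has `do-not-merge` label: yes → false
  lines changed > 29094: 33427 > 29094 is true
  coverage delta > 41.5%: 67.8 > 41.5 is true
  has merge conflicts: yes → true
  CI tests passing: yes → true
  targets protected branch: no → false
  NOT CODEOWNER approved: yes → false
  PR age ≤ 512 hours: 455 ≤ 512 is true
  target branch ∈ {develop, hotfix, release}: hotfix is in the set → true
  lint checks passing: no → false
  approvals < 2: 4 < 2 is false
  files changed ≥ 484: 37 ≥ 484 is false
  CODEOWNER approved: yes → true
  files changed ≥ 729: 37 ≥ 729 is false
  approvals ≤ 6: 4 ≤ 6 is true
Combine:
[1.2] NOT true = false
[1] false OR false = false
[2.2] NOT true = false
[2] true OR false OR true = true
[3.1] NOT false = true
[3.2] NOT false = true
[3] true OR true = true
[4.1] NOT true = false
[4.2] NOT true = false
[4.3] NOT false = true
[4] false OR false OR true = true
[5.1] NOT false = true
[5.2] NOT false = true
[5.3] NOT true = false
[5] true OR true OR false = true
[6] false OR true OR true = true
[root] false AND true AND true AND true AND true AND true = false
Overall: false → blocked

Blocked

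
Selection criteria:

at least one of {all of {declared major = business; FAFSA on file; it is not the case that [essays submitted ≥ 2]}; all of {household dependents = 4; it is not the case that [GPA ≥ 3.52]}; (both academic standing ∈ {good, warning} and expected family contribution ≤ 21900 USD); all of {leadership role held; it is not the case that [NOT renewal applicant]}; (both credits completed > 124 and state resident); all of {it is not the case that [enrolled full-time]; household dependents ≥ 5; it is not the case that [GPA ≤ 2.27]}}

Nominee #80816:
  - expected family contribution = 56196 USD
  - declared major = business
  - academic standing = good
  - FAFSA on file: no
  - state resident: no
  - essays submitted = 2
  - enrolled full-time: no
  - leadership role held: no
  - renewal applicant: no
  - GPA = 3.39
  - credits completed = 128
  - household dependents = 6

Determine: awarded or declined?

Atomic conditions:
  declared major = business: business == business is true
  FAFSA on file: no → false
  essays submitted ≥ 2: 2 ≥ 2 is true
  household dependents = 4: 6 == 4 is false
  GPA ≥ 3.52: 3.39 ≥ 3.52 is false
  academic standing ∈ {good, warning}: good is in the set → true
  expected family contribution ≤ 21900 USD: 56196 ≤ 21900 is false
  leadership role held: no → false
  NOT renewal applicant: no → true
  credits completed > 124: 128 > 124 is true
  state resident: no → false
  enrolled full-time: no → false
  household dependents ≥ 5: 6 ≥ 5 is true
  GPA ≤ 2.27: 3.39 ≤ 2.27 is false
Combine:
[1.3] NOT true = false
[1] true AND false AND false = false
[2.2] NOT false = true
[2] false AND true = false
[3] true AND false = false
[4.2] NOT true = false
[4] false AND false = false
[5] true AND false = false
[6.1] NOT false = true
[6.3] NOT false = true
[6] true AND true AND true = true
[root] false OR false OR false OR false OR false OR true = true
Overall: true → awarded

Awarded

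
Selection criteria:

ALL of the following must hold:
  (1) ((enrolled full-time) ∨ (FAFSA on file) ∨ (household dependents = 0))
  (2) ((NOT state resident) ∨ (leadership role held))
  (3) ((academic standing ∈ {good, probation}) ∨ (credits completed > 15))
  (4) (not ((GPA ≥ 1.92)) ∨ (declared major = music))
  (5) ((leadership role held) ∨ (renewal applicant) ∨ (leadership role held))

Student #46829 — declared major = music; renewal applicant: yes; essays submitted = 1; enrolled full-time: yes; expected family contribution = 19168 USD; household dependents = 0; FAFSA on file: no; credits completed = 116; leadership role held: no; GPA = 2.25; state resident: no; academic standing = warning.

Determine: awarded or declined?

Atomic conditions:
  enrolled full-time: yes → true
  FAFSA on file: no → false
  household dependents = 0: 0 == 0 is true
  NOT state resident: no → true
  leadership role held: no → false
  academic standing ∈ {good, probation}: warning is not in the set → false
  credits completed > 15: 116 > 15 is true
  GPA ≥ 1.92: 2.25 ≥ 1.92 is true
  declared major = music: music == music is true
  renewal applicant: yes → true
Combine:
[1] true OR false OR true = true
[2] true OR false = true
[3] false OR true = true
[4.1] NOT true = false
[4] false OR true = true
[5] false OR true OR false = true
[root] true AND true AND true AND true AND true = true
Overall: true → awarded

Awarded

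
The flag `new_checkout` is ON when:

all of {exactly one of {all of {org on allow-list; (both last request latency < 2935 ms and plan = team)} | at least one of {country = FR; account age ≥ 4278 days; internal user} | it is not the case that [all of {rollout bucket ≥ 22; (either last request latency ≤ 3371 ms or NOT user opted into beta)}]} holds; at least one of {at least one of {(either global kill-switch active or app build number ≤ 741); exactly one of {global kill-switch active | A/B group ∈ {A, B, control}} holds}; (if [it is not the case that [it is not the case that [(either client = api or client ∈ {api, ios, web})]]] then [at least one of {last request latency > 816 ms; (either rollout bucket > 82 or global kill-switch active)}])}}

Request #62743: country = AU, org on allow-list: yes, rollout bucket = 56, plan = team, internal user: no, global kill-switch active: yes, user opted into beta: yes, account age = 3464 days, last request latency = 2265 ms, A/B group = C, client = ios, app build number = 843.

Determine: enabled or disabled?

Enabled

Atomic conditions:
  org on allow-list: yes → true
  last request latency < 2935 ms: 2265 < 2935 is true
  plan = team: team == team is true
  country = FR: AU == FR is false
  account age ≥ 4278 days: 3464 ≥ 4278 is false
  internal user: no → false
  rollout bucket ≥ 22: 56 ≥ 22 is true
  last request latency ≤ 3371 ms: 2265 ≤ 3371 is true
  NOT user opted into beta: yes → false
  global kill-switch active: yes → true
  app build number ≤ 741: 843 ≤ 741 is false
  A/B group ∈ {A, B, control}: C is not in the set → false
  client = api: ios == api is false
  client ∈ {api, ios, web}: ios is in the set → true
  last request latency > 816 ms: 2265 > 816 is true
  rollout bucket > 82: 56 > 82 is false
Combine:
[1.1.2] true AND true = true
[1.1] true AND true = true
[1.2] false OR false OR false = false
[1.3.1.2] true OR false = true
[1.3.1] true AND true = true
[1.3] NOT true = false
[1] exactly-one(true, false, false) = true
[2.1.1] true OR false = true
[2.1.2] exactly-one(true, false) = true
[2.1] true OR true = true
[2.2.1.1.1] false OR true = true
[2.2.1.1] NOT true = false
[2.2.1] NOT false = true
[2.2.2.2] false OR true = true
[2.2.2] true OR true = true
[2.2] true → true = true
[2] true OR true = true
[root] true AND true = true
Overall: true → enabled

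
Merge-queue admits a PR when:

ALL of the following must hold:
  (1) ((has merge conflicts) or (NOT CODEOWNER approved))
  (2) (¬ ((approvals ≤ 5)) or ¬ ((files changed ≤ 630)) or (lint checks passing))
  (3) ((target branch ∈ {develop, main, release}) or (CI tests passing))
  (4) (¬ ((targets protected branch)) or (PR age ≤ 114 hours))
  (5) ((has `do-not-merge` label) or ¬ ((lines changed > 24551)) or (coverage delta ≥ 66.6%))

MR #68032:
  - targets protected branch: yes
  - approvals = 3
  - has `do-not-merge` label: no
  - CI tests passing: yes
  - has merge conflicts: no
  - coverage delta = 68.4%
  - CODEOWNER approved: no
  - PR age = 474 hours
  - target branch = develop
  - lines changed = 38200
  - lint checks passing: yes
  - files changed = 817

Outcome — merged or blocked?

Atomic conditions:
  has merge conflicts: no → false
  NOT CODEOWNER approved: no → true
  approvals ≤ 5: 3 ≤ 5 is true
  files changed ≤ 630: 817 ≤ 630 is false
  lint checks passing: yes → true
  target branch ∈ {develop, main, release}: develop is in the set → true
  CI tests passing: yes → true
  targets protected branch: yes → true
  PR age ≤ 114 hours: 474 ≤ 114 is false
  has `do-not-merge` label: no → false
  lines changed > 24551: 38200 > 24551 is true
  coverage delta ≥ 66.6%: 68.4 ≥ 66.6 is true
Combine:
[1] false OR true = true
[2.1] NOT true = false
[2.2] NOT false = true
[2] false OR true OR true = true
[3] true OR true = true
[4.1] NOT true = false
[4] false OR false = false
[5.2] NOT true = false
[5] false OR false OR true = true
[root] true AND true AND true AND false AND true = false
Overall: false → blocked

Blocked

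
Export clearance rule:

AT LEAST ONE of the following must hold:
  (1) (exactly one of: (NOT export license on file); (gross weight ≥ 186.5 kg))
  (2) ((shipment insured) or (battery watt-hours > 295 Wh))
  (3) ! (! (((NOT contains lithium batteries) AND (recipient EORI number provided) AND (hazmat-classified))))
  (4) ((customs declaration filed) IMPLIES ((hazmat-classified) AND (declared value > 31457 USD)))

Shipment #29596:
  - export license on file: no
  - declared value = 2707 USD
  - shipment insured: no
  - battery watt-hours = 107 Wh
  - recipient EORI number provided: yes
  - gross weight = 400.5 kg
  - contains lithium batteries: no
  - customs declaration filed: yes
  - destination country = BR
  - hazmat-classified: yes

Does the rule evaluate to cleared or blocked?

Atomic conditions:
  NOT export license on file: no → true
  gross weight ≥ 186.5 kg: 400.5 ≥ 186.5 is true
  shipment insured: no → false
  battery watt-hours > 295 Wh: 107 > 295 is false
  NOT contains lithium batteries: no → true
  recipient EORI number provided: yes → true
  hazmat-classified: yes → true
  customs declaration filed: yes → true
  declared value > 31457 USD: 2707 > 31457 is false
Combine:
[1] exactly-one(true, true) = false
[2] false OR false = false
[3.1.1] true AND true AND true = true
[3.1] NOT true = false
[3] NOT false = true
[4.2] true AND false = false
[4] true → false = false
[root] false OR false OR true OR false = true
Overall: true → cleared

Cleared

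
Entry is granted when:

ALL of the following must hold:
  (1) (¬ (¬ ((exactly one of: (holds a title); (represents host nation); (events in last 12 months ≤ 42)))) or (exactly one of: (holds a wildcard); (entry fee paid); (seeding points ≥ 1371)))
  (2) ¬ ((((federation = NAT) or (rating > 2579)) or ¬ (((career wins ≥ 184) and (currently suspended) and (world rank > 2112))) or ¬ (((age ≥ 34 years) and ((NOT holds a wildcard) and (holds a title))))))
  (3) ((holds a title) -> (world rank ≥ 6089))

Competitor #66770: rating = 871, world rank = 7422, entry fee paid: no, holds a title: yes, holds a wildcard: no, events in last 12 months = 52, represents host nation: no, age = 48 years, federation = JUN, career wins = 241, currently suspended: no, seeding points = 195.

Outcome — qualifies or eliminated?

Eliminated

Atomic conditions:
  holds a title: yes → true
  represents host nation: no → false
  events in last 12 months ≤ 42: 52 ≤ 42 is false
  holds a wildcard: no → false
  entry fee paid: no → false
  seeding points ≥ 1371: 195 ≥ 1371 is false
  federation = NAT: JUN == NAT is false
  rating > 2579: 871 > 2579 is false
  career wins ≥ 184: 241 ≥ 184 is true
  currently suspended: no → false
  world rank > 2112: 7422 > 2112 is true
  age ≥ 34 years: 48 ≥ 34 is true
  NOT holds a wildcard: no → true
  world rank ≥ 6089: 7422 ≥ 6089 is true
Combine:
[1.1.1.1] exactly-one(true, false, false) = true
[1.1.1] NOT true = false
[1.1] NOT false = true
[1.2] exactly-one(false, false, false) = false
[1] true OR false = true
[2.1.1] false OR false = false
[2.1.2.1] true AND false AND true = false
[2.1.2] NOT false = true
[2.1.3.1.2] true AND true = true
[2.1.3.1] true AND true = true
[2.1.3] NOT true = false
[2.1] false OR true OR false = true
[2] NOT true = false
[3] true → true = true
[root] true AND false AND true = false
Overall: false → eliminated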